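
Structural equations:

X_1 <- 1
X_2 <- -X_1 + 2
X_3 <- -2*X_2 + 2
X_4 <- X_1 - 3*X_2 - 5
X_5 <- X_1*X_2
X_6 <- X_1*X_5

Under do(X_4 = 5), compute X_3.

0

Under do(X_4=5), the mechanism X_4 <- X_1 - 3*X_2 - 5 is discarded; X_4 is fixed at 5.
Since X_3 is not a descendant of the intervened variable, it is unaffected.
X_2 = -X_1 + 2  [with X_1=1]  = 1
X_3 = -2*X_2 + 2  [with X_2=1]  = 0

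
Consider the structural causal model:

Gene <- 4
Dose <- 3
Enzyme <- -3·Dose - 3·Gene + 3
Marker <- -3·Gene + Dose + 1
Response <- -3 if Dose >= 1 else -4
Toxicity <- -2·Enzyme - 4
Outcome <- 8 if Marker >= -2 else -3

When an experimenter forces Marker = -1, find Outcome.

The intervention breaks the incoming arrows to Marker: Marker <- -3·Gene + Dose + 1 no longer applies, and Marker = -1.
Outcome = 8 if Marker >= -2 else -3  [with Marker=-1]  = 8

8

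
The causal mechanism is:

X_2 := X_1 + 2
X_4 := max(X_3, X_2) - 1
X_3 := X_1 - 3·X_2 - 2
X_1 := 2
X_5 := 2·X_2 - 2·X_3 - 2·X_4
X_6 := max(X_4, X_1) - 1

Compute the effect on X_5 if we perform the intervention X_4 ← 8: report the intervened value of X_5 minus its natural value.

-10

Intervening sets X_4 = 8 and removes its equation (X_4 := max(X_3, X_2) - 1).
X_2 = X_1 + 2  [with X_1=2]  = 4
X_3 = X_1 - 3·X_2 - 2  [with X_1=2, X_2=4]  = -12
X_5 = 2·X_2 - 2·X_3 - 2·X_4  [with X_2=4, X_3=-12, X_4=8]  = 16
Without intervention: X_2 = X_1 + 2  [with X_1=2]  = 4; X_3 = X_1 - 3·X_2 - 2  [with X_1=2, X_2=4]  = -12; X_4 = max(X_3, X_2) - 1  [with X_3=-12, X_2=4]  = 3; X_5 = 2·X_2 - 2·X_3 - 2·X_4  [with X_2=4, X_3=-12, X_4=3]  = 26.
Change = 16 − 26 = -10.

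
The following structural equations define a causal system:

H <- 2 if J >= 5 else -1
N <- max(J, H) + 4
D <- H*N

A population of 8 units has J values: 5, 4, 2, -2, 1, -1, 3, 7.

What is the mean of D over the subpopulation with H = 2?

20

Observing H=2 restricts to units where H's equation naturally yields 2: J ∈ {5, 7}. In that subpopulation D = 18, 22, mean 20.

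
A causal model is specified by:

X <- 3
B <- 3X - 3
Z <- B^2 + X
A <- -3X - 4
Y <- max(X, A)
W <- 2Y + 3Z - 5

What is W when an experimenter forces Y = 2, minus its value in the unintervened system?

-2

The intervention breaks the incoming arrows to Y: Y <- max(X, A) no longer applies, and Y = 2.
B = 3X - 3  [with X=3]  = 6
Z = B^2 + X  [with B=6, X=3]  = 39
W = 2Y + 3Z - 5  [with Y=2, Z=39]  = 116
Without intervention: B = 3X - 3  [with X=3]  = 6; Z = B^2 + X  [with B=6, X=3]  = 39; A = -3X - 4  [with X=3]  = -13; Y = max(X, A)  [with X=3, A=-13]  = 3; W = 2Y + 3Z - 5  [with Y=3, Z=39]  = 118.
Change = 116 − 118 = -2.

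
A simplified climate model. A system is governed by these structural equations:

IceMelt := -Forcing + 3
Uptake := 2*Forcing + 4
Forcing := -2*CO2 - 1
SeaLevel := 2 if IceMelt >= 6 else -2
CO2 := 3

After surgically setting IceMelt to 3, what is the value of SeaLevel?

The intervention breaks the incoming arrows to IceMelt: IceMelt := -Forcing + 3 no longer applies, and IceMelt = 3.
SeaLevel = 2 if IceMelt >= 6 else -2  [with IceMelt=3]  = -2

-2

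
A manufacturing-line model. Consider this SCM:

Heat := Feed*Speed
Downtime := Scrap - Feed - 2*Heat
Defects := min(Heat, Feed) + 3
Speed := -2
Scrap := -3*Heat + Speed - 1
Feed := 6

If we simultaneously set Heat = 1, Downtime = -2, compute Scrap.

The joint intervention fixes Heat = 1, Downtime = -2, removing each variable's own equation.
Scrap = -3*Heat + Speed - 1  [with Heat=1, Speed=-2]  = -6

-6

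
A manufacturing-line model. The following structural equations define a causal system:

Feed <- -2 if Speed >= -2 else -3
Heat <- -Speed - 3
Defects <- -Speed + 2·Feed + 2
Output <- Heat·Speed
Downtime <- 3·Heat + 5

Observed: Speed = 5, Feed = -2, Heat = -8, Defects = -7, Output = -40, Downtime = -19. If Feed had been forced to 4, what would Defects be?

5

Under do(Feed=4), the mechanism Feed <- -2 if Speed >= -2 else -3 is discarded; Feed is fixed at 4.
Defects = -Speed + 2·Feed + 2  [with Speed=5, Feed=4]  = 5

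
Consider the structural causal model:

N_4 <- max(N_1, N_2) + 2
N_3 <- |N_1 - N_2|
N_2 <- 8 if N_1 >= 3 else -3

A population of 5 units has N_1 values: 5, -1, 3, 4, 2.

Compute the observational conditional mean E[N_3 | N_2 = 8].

4

E[N_3|N_2=8] averages over only the 3 units with N_2=8 (N_1 = 5, 3, 4): N_3 = 3, 5, 4, mean 4.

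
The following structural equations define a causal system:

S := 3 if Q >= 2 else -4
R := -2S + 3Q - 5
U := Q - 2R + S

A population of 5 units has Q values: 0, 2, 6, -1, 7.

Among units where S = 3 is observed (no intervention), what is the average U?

E[U|S=3] averages over only the 3 units with S=3 (Q = 2, 6, 7): U = 15, -5, -10, mean 0.

0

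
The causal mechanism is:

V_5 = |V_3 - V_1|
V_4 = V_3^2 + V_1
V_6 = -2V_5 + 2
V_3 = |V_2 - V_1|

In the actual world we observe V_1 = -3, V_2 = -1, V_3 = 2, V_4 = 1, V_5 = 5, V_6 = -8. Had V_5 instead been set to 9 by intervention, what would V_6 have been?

-16

The intervention breaks the incoming arrows to V_5: V_5 = |V_3 - V_1| no longer applies, and V_5 = 9.
V_6 = -2V_5 + 2  [with V_5=9]  = -16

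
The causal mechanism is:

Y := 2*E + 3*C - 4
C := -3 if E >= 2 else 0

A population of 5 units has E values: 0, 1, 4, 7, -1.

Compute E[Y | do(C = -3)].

-8.6

do(C=-3) breaks C's dependence on E. With C=-3 fixed, Y across the units is -13, -11, -5, 1, -15, mean -8.6.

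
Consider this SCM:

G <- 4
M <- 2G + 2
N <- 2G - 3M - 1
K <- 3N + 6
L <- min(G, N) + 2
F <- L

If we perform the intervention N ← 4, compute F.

The intervention breaks the incoming arrows to N: N <- 2G - 3M - 1 no longer applies, and N = 4.
L = min(G, N) + 2  [with G=4, N=4]  = 6
F = L  [with L=6]  = 6

6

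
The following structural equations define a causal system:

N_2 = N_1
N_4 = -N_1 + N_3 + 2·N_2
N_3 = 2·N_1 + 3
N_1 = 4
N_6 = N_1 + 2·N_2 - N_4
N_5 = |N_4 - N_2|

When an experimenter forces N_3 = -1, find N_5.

1

do(N_3=-1) replaces the equation N_3 = 2·N_1 + 3 with the constant N_3 = -1.
N_2 = N_1  [with N_1=4]  = 4
N_4 = -N_1 + N_3 + 2·N_2  [with N_1=4, N_3=-1, N_2=4]  = 3
N_5 = |N_4 - N_2|  [with N_4=3, N_2=4]  = 1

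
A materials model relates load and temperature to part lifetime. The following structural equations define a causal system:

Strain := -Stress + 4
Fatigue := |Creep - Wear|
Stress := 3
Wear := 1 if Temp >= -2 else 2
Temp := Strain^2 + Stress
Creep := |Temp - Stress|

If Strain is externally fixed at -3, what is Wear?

do(Strain=-3) replaces the equation Strain := -Stress + 4 with the constant Strain = -3.
Temp = Strain^2 + Stress  [with Strain=-3, Stress=3]  = 12
Wear = 1 if Temp >= -2 else 2  [with Temp=12]  = 1

1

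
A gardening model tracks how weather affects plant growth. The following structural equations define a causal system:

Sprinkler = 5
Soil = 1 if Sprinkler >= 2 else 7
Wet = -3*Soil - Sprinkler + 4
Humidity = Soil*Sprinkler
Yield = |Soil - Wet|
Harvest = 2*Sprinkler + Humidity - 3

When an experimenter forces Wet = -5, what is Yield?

6

do(Wet=-5) replaces the equation Wet = -3*Soil - Sprinkler + 4 with the constant Wet = -5.
Soil = 1 if Sprinkler >= 2 else 7  [with Sprinkler=5]  = 1
Yield = |Soil - Wet|  [with Soil=1, Wet=-5]  = 6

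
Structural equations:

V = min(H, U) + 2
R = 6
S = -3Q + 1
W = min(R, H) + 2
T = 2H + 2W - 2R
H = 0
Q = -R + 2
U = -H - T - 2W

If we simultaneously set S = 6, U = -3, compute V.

-1

Under do(S = 6, U = -3), each intervened variable's structural equation is replaced by its fixed value.
V = min(H, U) + 2  [with H=0, U=-3]  = -1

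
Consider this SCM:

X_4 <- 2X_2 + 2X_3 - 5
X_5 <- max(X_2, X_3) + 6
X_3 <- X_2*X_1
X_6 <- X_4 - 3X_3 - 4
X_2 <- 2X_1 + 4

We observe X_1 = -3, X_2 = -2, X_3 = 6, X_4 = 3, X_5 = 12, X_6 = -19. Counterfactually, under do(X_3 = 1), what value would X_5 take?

do(X_3=1) replaces the equation X_3 <- X_2*X_1 with the constant X_3 = 1.
X_2 = 2X_1 + 4  [with X_1=-3]  = -2
X_5 = max(X_2, X_3) + 6  [with X_2=-2, X_3=1]  = 7

7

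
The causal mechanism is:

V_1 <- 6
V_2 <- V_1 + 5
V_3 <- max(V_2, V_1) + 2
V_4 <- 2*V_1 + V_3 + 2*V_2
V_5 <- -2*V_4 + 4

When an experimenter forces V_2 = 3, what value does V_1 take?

Under do(V_2=3), the mechanism V_2 <- V_1 + 5 is discarded; V_2 is fixed at 3.
V_1 is not downstream of the intervention, so its value is determined by the original equations.

6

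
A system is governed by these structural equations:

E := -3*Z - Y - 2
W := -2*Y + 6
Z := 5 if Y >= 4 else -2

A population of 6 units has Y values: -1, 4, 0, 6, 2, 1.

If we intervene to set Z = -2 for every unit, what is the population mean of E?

The intervention sets Z=-2 in all 6 units regardless of Y. Recomputing E per unit gives 5, 0, 4, -2, 2, 3; average 2.

2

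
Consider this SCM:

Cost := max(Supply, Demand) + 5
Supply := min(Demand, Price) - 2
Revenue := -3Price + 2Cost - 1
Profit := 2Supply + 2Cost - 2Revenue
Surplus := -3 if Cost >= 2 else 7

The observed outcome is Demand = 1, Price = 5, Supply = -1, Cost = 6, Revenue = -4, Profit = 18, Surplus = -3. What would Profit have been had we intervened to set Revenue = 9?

The intervention breaks the incoming arrows to Revenue: Revenue := -3Price + 2Cost - 1 no longer applies, and Revenue = 9.
Supply = min(Demand, Price) - 2  [with Demand=1, Price=5]  = -1
Cost = max(Supply, Demand) + 5  [with Supply=-1, Demand=1]  = 6
Profit = 2Supply + 2Cost - 2Revenue  [with Supply=-1, Cost=6, Revenue=9]  = -8

-8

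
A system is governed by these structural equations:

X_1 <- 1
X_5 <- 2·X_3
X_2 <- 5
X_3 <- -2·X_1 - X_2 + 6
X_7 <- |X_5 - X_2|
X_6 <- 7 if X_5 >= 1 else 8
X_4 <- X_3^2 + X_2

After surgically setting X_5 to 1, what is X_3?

do(X_5=1) replaces the equation X_5 <- 2·X_3 with the constant X_5 = 1.
X_3 is not downstream of the intervention, so its value is determined by the original equations.
X_3 = -2·X_1 - X_2 + 6  [with X_1=1, X_2=5]  = -1

-1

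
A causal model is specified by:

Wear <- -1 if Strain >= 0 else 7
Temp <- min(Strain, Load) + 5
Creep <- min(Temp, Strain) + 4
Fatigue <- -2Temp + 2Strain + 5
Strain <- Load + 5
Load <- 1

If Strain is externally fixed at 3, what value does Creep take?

7

Under do(Strain=3), the mechanism Strain <- Load + 5 is discarded; Strain is fixed at 3.
Temp = min(Strain, Load) + 5  [with Strain=3, Load=1]  = 6
Creep = min(Temp, Strain) + 4  [with Temp=6, Strain=3]  = 7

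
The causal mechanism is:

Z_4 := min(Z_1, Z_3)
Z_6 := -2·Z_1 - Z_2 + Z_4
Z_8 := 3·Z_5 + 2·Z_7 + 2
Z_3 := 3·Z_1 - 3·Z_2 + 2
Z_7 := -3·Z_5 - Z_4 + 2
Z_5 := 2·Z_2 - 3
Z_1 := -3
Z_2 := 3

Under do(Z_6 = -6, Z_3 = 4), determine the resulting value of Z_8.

Setting Z_6 = -6, Z_3 = 4 by intervention discards those variables' equations.
Z_4 = min(Z_1, Z_3)  [with Z_1=-3, Z_3=4]  = -3
Z_5 = 2·Z_2 - 3  [with Z_2=3]  = 3
Z_7 = -3·Z_5 - Z_4 + 2  [with Z_5=3, Z_4=-3]  = -4
Z_8 = 3·Z_5 + 2·Z_7 + 2  [with Z_5=3, Z_7=-4]  = 3

3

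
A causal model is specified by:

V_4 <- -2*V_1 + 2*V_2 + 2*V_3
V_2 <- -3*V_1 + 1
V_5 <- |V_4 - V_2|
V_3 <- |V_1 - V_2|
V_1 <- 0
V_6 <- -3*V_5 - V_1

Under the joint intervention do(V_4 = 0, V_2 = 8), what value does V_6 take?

The joint intervention fixes V_4 = 0, V_2 = 8, removing each variable's own equation.
V_5 = |V_4 - V_2|  [with V_4=0, V_2=8]  = 8
V_6 = -3*V_5 - V_1  [with V_5=8, V_1=0]  = -24

-24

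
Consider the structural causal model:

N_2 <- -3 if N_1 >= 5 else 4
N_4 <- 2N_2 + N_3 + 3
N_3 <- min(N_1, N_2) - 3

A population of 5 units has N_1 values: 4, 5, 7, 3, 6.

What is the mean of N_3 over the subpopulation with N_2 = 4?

0.5

Conditioning on N_2=4 selects the 2 unit(s) with N_1 ∈ {4, 3}. Their N_3 values: 1, 0. Mean = 0.5.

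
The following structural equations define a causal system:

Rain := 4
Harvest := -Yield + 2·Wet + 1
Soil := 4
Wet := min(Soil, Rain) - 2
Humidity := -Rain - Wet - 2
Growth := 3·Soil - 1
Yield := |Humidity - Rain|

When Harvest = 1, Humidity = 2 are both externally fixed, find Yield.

2

Setting Harvest = 1, Humidity = 2 by intervention discards those variables' equations.
Yield = |Humidity - Rain|  [with Humidity=2, Rain=4]  = 2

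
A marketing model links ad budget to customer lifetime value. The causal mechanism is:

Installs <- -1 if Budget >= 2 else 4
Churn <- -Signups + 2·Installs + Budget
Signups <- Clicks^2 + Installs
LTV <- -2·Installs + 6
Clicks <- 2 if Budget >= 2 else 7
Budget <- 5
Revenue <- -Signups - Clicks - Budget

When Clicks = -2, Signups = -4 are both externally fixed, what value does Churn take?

Setting Clicks = -2, Signups = -4 by intervention discards those variables' equations.
Installs = -1 if Budget >= 2 else 4  [with Budget=5]  = -1
Churn = -Signups + 2·Installs + Budget  [with Signups=-4, Installs=-1, Budget=5]  = 7

7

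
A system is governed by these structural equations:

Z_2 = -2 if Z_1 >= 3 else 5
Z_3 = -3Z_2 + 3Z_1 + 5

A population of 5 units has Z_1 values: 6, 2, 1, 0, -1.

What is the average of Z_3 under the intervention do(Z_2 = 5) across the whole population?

-5.2

do(Z_2=5) breaks Z_2's dependence on Z_1. With Z_2=5 fixed, Z_3 across the units is 8, -4, -7, -10, -13, mean -5.2.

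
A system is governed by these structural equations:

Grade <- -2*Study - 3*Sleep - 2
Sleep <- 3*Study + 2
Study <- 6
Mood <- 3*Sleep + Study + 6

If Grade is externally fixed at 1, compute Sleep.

20

The intervention breaks the incoming arrows to Grade: Grade <- -2*Study - 3*Sleep - 2 no longer applies, and Grade = 1.
Since Sleep is not a descendant of the intervened variable, it is unaffected.
Sleep = 3*Study + 2  [with Study=6]  = 20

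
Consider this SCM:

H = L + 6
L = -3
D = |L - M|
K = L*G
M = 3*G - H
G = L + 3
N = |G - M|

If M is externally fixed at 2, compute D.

Intervening sets M = 2 and removes its equation (M = 3*G - H).
D = |L - M|  [with L=-3, M=2]  = 5

5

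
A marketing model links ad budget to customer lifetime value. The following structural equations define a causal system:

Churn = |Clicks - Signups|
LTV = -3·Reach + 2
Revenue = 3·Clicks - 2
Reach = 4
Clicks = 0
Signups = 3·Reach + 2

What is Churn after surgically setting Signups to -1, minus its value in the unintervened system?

The intervention breaks the incoming arrows to Signups: Signups = 3·Reach + 2 no longer applies, and Signups = -1.
Churn = |Clicks - Signups|  [with Clicks=0, Signups=-1]  = 1
Without intervention: Signups = 3·Reach + 2  [with Reach=4]  = 14; Churn = |Clicks - Signups|  [with Clicks=0, Signups=14]  = 14.
Change = 1 − 14 = -13.

-13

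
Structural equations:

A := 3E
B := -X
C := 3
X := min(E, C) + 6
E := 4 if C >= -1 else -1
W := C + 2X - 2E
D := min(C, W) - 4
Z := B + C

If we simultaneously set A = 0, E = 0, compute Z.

-3

The joint intervention fixes A = 0, E = 0, removing each variable's own equation.
X = min(E, C) + 6  [with E=0, C=3]  = 6
B = -X  [with X=6]  = -6
Z = B + C  [with B=-6, C=3]  = -3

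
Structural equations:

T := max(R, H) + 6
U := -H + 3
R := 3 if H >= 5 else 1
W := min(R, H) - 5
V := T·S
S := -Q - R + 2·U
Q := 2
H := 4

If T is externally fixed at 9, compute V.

Intervening sets T = 9 and removes its equation (T := max(R, H) + 6).
R = 3 if H >= 5 else 1  [with H=4]  = 1
U = -H + 3  [with H=4]  = -1
S = -Q - R + 2·U  [with Q=2, R=1, U=-1]  = -5
V = T·S  [with T=9, S=-5]  = -45

-45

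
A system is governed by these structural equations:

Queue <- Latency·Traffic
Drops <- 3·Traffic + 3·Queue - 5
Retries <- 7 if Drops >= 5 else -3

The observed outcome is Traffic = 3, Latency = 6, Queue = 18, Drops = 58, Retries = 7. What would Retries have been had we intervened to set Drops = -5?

Intervening sets Drops = -5 and removes its equation (Drops <- 3·Traffic + 3·Queue - 5).
Retries = 7 if Drops >= 5 else -3  [with Drops=-5]  = -3

-3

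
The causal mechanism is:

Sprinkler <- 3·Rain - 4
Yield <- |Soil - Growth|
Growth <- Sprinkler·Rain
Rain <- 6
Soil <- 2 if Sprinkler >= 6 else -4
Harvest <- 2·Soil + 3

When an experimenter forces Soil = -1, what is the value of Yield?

85

do(Soil=-1) replaces the equation Soil <- 2 if Sprinkler >= 6 else -4 with the constant Soil = -1.
Sprinkler = 3·Rain - 4  [with Rain=6]  = 14
Growth = Sprinkler·Rain  [with Sprinkler=14, Rain=6]  = 84
Yield = |Soil - Growth|  [with Soil=-1, Growth=84]  = 85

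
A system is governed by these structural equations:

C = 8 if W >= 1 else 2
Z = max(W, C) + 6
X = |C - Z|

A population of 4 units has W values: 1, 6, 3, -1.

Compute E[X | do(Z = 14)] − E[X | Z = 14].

1.5

The intervention sets Z=14 in all 4 units regardless of W. Recomputing X per unit gives 6, 6, 6, 12; average 7.5.
Observing Z=14 restricts to units where Z's equation naturally yields 14: W ∈ {1, 6, 3}. In that subpopulation X = 6, 6, 6, mean 6.
Difference = 7.5 − 6 = 1.5.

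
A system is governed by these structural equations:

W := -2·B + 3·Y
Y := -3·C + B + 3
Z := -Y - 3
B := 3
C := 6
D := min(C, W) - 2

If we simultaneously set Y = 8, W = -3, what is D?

-5

Setting Y = 8, W = -3 by intervention discards those variables' equations.
D = min(C, W) - 2  [with C=6, W=-3]  = -5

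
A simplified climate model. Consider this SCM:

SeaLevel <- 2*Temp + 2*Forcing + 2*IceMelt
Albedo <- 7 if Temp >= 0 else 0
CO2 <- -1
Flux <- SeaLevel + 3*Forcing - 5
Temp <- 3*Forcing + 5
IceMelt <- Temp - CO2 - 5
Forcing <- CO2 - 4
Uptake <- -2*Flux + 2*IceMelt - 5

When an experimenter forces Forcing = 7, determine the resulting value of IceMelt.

Under do(Forcing=7), the mechanism Forcing <- CO2 - 4 is discarded; Forcing is fixed at 7.
Temp = 3*Forcing + 5  [with Forcing=7]  = 26
IceMelt = Temp - CO2 - 5  [with Temp=26, CO2=-1]  = 22

22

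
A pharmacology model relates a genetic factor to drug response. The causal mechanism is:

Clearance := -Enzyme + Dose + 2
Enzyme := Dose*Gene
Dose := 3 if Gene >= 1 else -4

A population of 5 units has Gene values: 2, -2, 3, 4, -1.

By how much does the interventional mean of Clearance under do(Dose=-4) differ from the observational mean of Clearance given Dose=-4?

Under do(Dose=-4), Dose's equation is replaced by Dose=-4 for every unit. Per-unit Clearance: 6, -10, 10, 14, -6. Mean = 2.8.
E[Clearance|Dose=-4] averages over only the 2 units with Dose=-4 (Gene = -2, -1): Clearance = -10, -6, mean -8.
Difference = 2.8 − (-8) = 10.8.

10.8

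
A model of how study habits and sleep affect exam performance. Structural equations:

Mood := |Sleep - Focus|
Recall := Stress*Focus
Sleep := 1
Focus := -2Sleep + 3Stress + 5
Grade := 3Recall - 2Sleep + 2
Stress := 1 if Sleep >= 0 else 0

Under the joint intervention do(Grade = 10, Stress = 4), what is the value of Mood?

Under do(Grade = 10, Stress = 4), each intervened variable's structural equation is replaced by its fixed value.
Focus = -2Sleep + 3Stress + 5  [with Sleep=1, Stress=4]  = 15
Mood = |Sleep - Focus|  [with Sleep=1, Focus=15]  = 14

14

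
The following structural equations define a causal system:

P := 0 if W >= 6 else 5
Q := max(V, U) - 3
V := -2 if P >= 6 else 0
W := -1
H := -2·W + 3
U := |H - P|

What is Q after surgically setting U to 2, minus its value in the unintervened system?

2

Under do(U=2), the mechanism U := |H - P| is discarded; U is fixed at 2.
P = 0 if W >= 6 else 5  [with W=-1]  = 5
V = -2 if P >= 6 else 0  [with P=5]  = 0
Q = max(V, U) - 3  [with V=0, U=2]  = -1
Without intervention: H = -2·W + 3  [with W=-1]  = 5; P = 0 if W >= 6 else 5  [with W=-1]  = 5; U = |H - P|  [with H=5, P=5]  = 0; V = -2 if P >= 6 else 0  [with P=5]  = 0; Q = max(V, U) - 3  [with V=0, U=0]  = -3.
Change = -1 − (-3) = 2.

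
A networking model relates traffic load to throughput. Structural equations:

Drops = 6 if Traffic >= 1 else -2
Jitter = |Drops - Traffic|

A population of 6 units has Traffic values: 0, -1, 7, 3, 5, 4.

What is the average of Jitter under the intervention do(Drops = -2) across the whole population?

5

do(Drops=-2) breaks Drops's dependence on Traffic. With Drops=-2 fixed, Jitter across the units is 2, 1, 9, 5, 7, 6, mean 5.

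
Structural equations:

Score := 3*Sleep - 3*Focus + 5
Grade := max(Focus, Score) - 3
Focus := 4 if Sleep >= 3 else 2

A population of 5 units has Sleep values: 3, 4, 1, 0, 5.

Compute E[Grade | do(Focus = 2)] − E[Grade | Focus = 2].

5.4

The intervention sets Focus=2 in all 5 units regardless of Sleep. Recomputing Grade per unit gives 5, 8, -1, -1, 11; average 4.4.
E[Grade|Focus=2] averages over only the 2 units with Focus=2 (Sleep = 1, 0): Grade = -1, -1, mean -1.
Difference = 4.4 − (-1) = 5.4.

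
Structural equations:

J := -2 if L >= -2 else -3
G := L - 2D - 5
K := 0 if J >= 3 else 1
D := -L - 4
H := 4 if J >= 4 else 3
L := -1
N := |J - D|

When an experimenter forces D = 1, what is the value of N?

Under do(D=1), the mechanism D := -L - 4 is discarded; D is fixed at 1.
J = -2 if L >= -2 else -3  [with L=-1]  = -2
N = |J - D|  [with J=-2, D=1]  = 3

3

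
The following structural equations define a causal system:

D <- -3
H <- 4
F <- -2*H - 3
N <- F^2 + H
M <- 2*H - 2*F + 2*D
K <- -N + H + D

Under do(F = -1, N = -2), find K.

3

Setting F = -1, N = -2 by intervention discards those variables' equations.
K = -N + H + D  [with N=-2, H=4, D=-3]  = 3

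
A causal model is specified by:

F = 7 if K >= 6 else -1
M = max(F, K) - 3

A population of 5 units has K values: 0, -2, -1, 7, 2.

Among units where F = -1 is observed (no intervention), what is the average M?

Observing F=-1 restricts to units where F's equation naturally yields -1: K ∈ {0, -2, -1, 2}. In that subpopulation M = -3, -4, -4, -1, mean -3.

-3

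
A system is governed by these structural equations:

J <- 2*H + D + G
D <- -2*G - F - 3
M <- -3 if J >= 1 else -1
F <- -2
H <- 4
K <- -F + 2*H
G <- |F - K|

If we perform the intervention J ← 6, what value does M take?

-3

Intervening sets J = 6 and removes its equation (J <- 2*H + D + G).
M = -3 if J >= 1 else -1  [with J=6]  = -3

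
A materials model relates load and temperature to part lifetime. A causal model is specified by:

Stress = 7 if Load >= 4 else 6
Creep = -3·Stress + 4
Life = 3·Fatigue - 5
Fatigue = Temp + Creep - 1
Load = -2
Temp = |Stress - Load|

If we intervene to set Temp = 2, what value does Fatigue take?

do(Temp=2) replaces the equation Temp = |Stress - Load| with the constant Temp = 2.
Stress = 7 if Load >= 4 else 6  [with Load=-2]  = 6
Creep = -3·Stress + 4  [with Stress=6]  = -14
Fatigue = Temp + Creep - 1  [with Temp=2, Creep=-14]  = -13

-13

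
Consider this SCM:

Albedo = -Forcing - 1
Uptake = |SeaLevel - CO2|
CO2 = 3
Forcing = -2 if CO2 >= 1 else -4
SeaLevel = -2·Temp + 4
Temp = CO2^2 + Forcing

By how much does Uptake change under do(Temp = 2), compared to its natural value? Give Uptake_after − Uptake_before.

The intervention breaks the incoming arrows to Temp: Temp = CO2^2 + Forcing no longer applies, and Temp = 2.
SeaLevel = -2·Temp + 4  [with Temp=2]  = 0
Uptake = |SeaLevel - CO2|  [with SeaLevel=0, CO2=3]  = 3
Without intervention: Forcing = -2 if CO2 >= 1 else -4  [with CO2=3]  = -2; Temp = CO2^2 + Forcing  [with CO2=3, Forcing=-2]  = 7; SeaLevel = -2·Temp + 4  [with Temp=7]  = -10; Uptake = |SeaLevel - CO2|  [with SeaLevel=-10, CO2=3]  = 13.
Change = 3 − 13 = -10.

-10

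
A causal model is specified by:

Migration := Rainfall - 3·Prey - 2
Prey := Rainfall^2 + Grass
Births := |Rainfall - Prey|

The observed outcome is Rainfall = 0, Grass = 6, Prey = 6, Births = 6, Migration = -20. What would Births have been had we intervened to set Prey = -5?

The intervention breaks the incoming arrows to Prey: Prey := Rainfall^2 + Grass no longer applies, and Prey = -5.
Births = |Rainfall - Prey|  [with Rainfall=0, Prey=-5]  = 5

5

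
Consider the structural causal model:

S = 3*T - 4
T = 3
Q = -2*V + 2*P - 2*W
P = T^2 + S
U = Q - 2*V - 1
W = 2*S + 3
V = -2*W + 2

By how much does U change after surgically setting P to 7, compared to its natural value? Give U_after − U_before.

-14

The intervention breaks the incoming arrows to P: P = T^2 + S no longer applies, and P = 7.
S = 3*T - 4  [with T=3]  = 5
W = 2*S + 3  [with S=5]  = 13
V = -2*W + 2  [with W=13]  = -24
Q = -2*V + 2*P - 2*W  [with V=-24, P=7, W=13]  = 36
U = Q - 2*V - 1  [with Q=36, V=-24]  = 83
Without intervention: S = 3*T - 4  [with T=3]  = 5; P = T^2 + S  [with T=3, S=5]  = 14; W = 2*S + 3  [with S=5]  = 13; V = -2*W + 2  [with W=13]  = -24; Q = -2*V + 2*P - 2*W  [with V=-24, P=14, W=13]  = 50; U = Q - 2*V - 1  [with Q=50, V=-24]  = 97.
Change = 83 − 97 = -14.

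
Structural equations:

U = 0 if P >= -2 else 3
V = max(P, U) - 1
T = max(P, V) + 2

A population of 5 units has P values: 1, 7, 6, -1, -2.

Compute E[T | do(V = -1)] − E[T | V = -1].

3.4

Under do(V=-1), V's equation is replaced by V=-1 for every unit. Per-unit T: 3, 9, 8, 1, 1. Mean = 4.4.
Conditioning on V=-1 selects the 2 unit(s) with P ∈ {-1, -2}. Their T values: 1, 1. Mean = 1.
Difference = 4.4 − 1 = 3.4.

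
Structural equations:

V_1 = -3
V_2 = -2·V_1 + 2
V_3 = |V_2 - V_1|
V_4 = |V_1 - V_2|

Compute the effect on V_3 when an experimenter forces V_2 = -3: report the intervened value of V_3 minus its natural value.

-11

The intervention breaks the incoming arrows to V_2: V_2 = -2·V_1 + 2 no longer applies, and V_2 = -3.
V_3 = |V_2 - V_1|  [with V_2=-3, V_1=-3]  = 0
Without intervention: V_2 = -2·V_1 + 2  [with V_1=-3]  = 8; V_3 = |V_2 - V_1|  [with V_2=8, V_1=-3]  = 11.
Change = 0 − 11 = -11.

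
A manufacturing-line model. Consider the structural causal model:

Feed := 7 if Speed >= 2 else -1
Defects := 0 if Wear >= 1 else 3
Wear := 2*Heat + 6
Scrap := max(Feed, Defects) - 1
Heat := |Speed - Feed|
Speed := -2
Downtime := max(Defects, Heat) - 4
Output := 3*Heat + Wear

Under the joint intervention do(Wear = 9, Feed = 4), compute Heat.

Setting Wear = 9, Feed = 4 by intervention discards those variables' equations.
Heat = |Speed - Feed|  [with Speed=-2, Feed=4]  = 6

6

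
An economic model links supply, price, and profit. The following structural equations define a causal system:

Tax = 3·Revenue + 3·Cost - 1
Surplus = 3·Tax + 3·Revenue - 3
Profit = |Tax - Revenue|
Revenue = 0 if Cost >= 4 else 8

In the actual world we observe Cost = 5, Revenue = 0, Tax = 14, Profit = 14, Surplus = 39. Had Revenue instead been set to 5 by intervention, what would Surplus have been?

99

do(Revenue=5) replaces the equation Revenue = 0 if Cost >= 4 else 8 with the constant Revenue = 5.
Tax = 3·Revenue + 3·Cost - 1  [with Revenue=5, Cost=5]  = 29
Surplus = 3·Tax + 3·Revenue - 3  [with Tax=29, Revenue=5]  = 99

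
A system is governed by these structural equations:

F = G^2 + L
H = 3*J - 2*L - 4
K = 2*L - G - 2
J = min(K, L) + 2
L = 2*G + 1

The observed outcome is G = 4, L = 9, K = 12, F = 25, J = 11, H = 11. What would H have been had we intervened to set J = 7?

The intervention breaks the incoming arrows to J: J = min(K, L) + 2 no longer applies, and J = 7.
L = 2*G + 1  [with G=4]  = 9
H = 3*J - 2*L - 4  [with J=7, L=9]  = -1

-1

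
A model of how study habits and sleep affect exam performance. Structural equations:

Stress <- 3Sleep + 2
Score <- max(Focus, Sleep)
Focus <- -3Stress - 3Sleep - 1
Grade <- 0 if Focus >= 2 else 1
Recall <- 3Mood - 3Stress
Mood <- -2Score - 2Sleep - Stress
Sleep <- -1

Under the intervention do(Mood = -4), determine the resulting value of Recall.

The intervention breaks the incoming arrows to Mood: Mood <- -2Score - 2Sleep - Stress no longer applies, and Mood = -4.
Stress = 3Sleep + 2  [with Sleep=-1]  = -1
Recall = 3Mood - 3Stress  [with Mood=-4, Stress=-1]  = -9

-9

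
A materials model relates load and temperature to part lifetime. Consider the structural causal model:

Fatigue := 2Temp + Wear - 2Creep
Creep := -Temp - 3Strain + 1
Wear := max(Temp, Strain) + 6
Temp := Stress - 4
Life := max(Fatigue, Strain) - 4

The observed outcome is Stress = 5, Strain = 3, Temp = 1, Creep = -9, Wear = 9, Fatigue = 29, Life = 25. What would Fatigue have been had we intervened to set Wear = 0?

20

The intervention breaks the incoming arrows to Wear: Wear := max(Temp, Strain) + 6 no longer applies, and Wear = 0.
Temp = Stress - 4  [with Stress=5]  = 1
Creep = -Temp - 3Strain + 1  [with Temp=1, Strain=3]  = -9
Fatigue = 2Temp + Wear - 2Creep  [with Temp=1, Wear=0, Creep=-9]  = 20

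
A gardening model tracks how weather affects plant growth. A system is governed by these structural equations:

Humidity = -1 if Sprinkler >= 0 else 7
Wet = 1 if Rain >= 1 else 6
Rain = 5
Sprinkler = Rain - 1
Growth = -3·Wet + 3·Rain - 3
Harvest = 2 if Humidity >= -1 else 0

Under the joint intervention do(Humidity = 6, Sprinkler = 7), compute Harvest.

The joint intervention fixes Humidity = 6, Sprinkler = 7, removing each variable's own equation.
Harvest = 2 if Humidity >= -1 else 0  [with Humidity=6]  = 2

2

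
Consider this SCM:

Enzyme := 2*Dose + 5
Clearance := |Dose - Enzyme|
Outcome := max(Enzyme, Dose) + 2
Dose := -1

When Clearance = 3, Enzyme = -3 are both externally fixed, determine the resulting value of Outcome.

The joint intervention fixes Clearance = 3, Enzyme = -3, removing each variable's own equation.
Outcome = max(Enzyme, Dose) + 2  [with Enzyme=-3, Dose=-1]  = 1

1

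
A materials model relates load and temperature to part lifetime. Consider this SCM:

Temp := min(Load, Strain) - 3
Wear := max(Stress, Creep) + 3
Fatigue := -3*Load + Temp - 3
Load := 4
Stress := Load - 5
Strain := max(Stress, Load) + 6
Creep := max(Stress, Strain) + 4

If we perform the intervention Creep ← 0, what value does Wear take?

The intervention breaks the incoming arrows to Creep: Creep := max(Stress, Strain) + 4 no longer applies, and Creep = 0.
Stress = Load - 5  [with Load=4]  = -1
Wear = max(Stress, Creep) + 3  [with Stress=-1, Creep=0]  = 3

3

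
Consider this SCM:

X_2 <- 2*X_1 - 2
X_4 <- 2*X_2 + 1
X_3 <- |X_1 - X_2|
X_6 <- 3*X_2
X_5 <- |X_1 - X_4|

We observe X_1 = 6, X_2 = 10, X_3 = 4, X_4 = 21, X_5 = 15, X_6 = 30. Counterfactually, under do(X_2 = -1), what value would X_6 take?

Under do(X_2=-1), the mechanism X_2 <- 2*X_1 - 2 is discarded; X_2 is fixed at -1.
X_6 = 3*X_2  [with X_2=-1]  = -3

-3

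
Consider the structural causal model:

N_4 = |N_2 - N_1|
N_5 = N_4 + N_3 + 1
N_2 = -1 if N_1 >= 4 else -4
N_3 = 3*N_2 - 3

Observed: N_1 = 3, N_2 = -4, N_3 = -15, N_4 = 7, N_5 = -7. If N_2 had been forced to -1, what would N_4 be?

4

Under do(N_2=-1), the mechanism N_2 = -1 if N_1 >= 4 else -4 is discarded; N_2 is fixed at -1.
N_4 = |N_2 - N_1|  [with N_2=-1, N_1=3]  = 4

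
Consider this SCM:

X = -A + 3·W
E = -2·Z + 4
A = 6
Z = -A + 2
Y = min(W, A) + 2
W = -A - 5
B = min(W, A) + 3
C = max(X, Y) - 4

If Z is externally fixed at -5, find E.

Intervening sets Z = -5 and removes its equation (Z = -A + 2).
E = -2·Z + 4  [with Z=-5]  = 14

14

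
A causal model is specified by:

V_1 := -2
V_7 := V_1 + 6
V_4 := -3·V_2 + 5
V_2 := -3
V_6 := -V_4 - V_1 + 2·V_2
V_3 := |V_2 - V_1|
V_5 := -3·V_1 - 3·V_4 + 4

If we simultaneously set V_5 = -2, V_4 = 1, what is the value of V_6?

Setting V_5 = -2, V_4 = 1 by intervention discards those variables' equations.
V_6 = -V_4 - V_1 + 2·V_2  [with V_4=1, V_1=-2, V_2=-3]  = -5

-5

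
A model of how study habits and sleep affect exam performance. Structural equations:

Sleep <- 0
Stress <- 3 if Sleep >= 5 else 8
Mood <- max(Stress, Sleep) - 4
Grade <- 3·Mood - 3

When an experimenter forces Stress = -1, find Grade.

-15

Under do(Stress=-1), the mechanism Stress <- 3 if Sleep >= 5 else 8 is discarded; Stress is fixed at -1.
Mood = max(Stress, Sleep) - 4  [with Stress=-1, Sleep=0]  = -4
Grade = 3·Mood - 3  [with Mood=-4]  = -15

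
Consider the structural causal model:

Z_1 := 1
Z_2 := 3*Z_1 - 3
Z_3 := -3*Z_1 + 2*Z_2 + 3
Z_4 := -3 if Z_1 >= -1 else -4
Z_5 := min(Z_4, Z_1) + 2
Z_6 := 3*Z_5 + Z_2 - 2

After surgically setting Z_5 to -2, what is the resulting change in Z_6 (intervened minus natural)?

The intervention breaks the incoming arrows to Z_5: Z_5 := min(Z_4, Z_1) + 2 no longer applies, and Z_5 = -2.
Z_2 = 3*Z_1 - 3  [with Z_1=1]  = 0
Z_6 = 3*Z_5 + Z_2 - 2  [with Z_5=-2, Z_2=0]  = -8
Without intervention: Z_2 = 3*Z_1 - 3  [with Z_1=1]  = 0; Z_4 = -3 if Z_1 >= -1 else -4  [with Z_1=1]  = -3; Z_5 = min(Z_4, Z_1) + 2  [with Z_4=-3, Z_1=1]  = -1; Z_6 = 3*Z_5 + Z_2 - 2  [with Z_5=-1, Z_2=0]  = -5.
Change = -8 − (-5) = -3.

-3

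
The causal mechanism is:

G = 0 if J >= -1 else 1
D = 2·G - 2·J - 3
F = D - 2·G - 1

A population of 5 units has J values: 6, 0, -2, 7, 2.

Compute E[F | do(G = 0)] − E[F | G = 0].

Under do(G=0), G's equation is replaced by G=0 for every unit. Per-unit F: -16, -4, 0, -18, -8. Mean = -9.2.
E[F|G=0] averages over only the 4 units with G=0 (J = 6, 0, 7, 2): F = -16, -4, -18, -8, mean -11.5.
Difference = -9.2 − (-11.5) = 2.3.

2.3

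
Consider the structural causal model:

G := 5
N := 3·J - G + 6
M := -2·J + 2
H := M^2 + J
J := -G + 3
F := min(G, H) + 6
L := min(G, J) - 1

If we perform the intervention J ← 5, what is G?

Under do(J=5), the mechanism J := -G + 3 is discarded; J is fixed at 5.
G is not downstream of the intervention, so its value is determined by the original equations.

5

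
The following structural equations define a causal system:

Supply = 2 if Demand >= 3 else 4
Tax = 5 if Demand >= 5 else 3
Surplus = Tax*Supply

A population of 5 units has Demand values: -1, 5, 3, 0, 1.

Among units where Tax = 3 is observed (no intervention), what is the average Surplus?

10.5

Conditioning on Tax=3 selects the 4 unit(s) with Demand ∈ {-1, 3, 0, 1}. Their Surplus values: 12, 6, 12, 12. Mean = 10.5.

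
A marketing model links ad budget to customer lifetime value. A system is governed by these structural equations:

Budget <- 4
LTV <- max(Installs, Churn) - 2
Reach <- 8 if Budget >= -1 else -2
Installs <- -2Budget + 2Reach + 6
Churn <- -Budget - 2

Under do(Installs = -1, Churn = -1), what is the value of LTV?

Setting Installs = -1, Churn = -1 by intervention discards those variables' equations.
LTV = max(Installs, Churn) - 2  [with Installs=-1, Churn=-1]  = -3

-3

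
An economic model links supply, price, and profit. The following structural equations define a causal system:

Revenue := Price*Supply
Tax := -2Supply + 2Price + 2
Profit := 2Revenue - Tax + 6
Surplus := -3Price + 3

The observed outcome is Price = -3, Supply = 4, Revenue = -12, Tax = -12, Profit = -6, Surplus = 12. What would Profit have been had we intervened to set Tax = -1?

Intervening sets Tax = -1 and removes its equation (Tax := -2Supply + 2Price + 2).
Revenue = Price*Supply  [with Price=-3, Supply=4]  = -12
Profit = 2Revenue - Tax + 6  [with Revenue=-12, Tax=-1]  = -17

-17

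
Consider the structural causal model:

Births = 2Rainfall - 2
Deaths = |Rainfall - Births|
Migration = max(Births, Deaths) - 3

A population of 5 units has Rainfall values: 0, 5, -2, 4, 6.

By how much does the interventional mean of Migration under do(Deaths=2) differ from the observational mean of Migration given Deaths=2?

Every unit gets Deaths=2 under the intervention. Migration values become -1, 5, -1, 3, 7; E[Migration|do(Deaths=2)] = 2.6.
Conditioning on Deaths=2 selects the 2 unit(s) with Rainfall ∈ {0, 4}. Their Migration values: -1, 3. Mean = 1.
Difference = 2.6 − 1 = 1.6.

1.6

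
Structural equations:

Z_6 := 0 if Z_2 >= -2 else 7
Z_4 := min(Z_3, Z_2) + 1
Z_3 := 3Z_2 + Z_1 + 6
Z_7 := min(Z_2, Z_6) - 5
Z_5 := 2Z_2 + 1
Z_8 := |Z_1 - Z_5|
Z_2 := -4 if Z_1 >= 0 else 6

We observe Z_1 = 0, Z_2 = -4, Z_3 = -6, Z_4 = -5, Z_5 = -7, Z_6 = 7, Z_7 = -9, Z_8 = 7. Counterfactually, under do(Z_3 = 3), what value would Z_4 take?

The intervention breaks the incoming arrows to Z_3: Z_3 := 3Z_2 + Z_1 + 6 no longer applies, and Z_3 = 3.
Z_2 = -4 if Z_1 >= 0 else 6  [with Z_1=0]  = -4
Z_4 = min(Z_3, Z_2) + 1  [with Z_3=3, Z_2=-4]  = -3

-3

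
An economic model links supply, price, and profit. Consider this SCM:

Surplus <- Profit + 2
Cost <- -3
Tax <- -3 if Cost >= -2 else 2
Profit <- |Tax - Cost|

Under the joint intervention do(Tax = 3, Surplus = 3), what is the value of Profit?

The joint intervention fixes Tax = 3, Surplus = 3, removing each variable's own equation.
Profit = |Tax - Cost|  [with Tax=3, Cost=-3]  = 6

6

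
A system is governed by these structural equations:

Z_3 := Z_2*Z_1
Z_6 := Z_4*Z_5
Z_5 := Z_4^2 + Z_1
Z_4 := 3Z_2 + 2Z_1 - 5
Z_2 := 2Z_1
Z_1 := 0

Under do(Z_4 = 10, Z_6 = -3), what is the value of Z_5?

Setting Z_4 = 10, Z_6 = -3 by intervention discards those variables' equations.
Z_5 = Z_4^2 + Z_1  [with Z_4=10, Z_1=0]  = 100

100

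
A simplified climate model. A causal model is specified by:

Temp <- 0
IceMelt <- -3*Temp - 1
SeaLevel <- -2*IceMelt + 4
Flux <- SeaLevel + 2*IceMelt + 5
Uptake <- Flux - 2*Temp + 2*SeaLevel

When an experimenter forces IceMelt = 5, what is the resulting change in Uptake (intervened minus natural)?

do(IceMelt=5) replaces the equation IceMelt <- -3*Temp - 1 with the constant IceMelt = 5.
SeaLevel = -2*IceMelt + 4  [with IceMelt=5]  = -6
Flux = SeaLevel + 2*IceMelt + 5  [with SeaLevel=-6, IceMelt=5]  = 9
Uptake = Flux - 2*Temp + 2*SeaLevel  [with Flux=9, Temp=0, SeaLevel=-6]  = -3
Without intervention: IceMelt = -3*Temp - 1  [with Temp=0]  = -1; SeaLevel = -2*IceMelt + 4  [with IceMelt=-1]  = 6; Flux = SeaLevel + 2*IceMelt + 5  [with SeaLevel=6, IceMelt=-1]  = 9; Uptake = Flux - 2*Temp + 2*SeaLevel  [with Flux=9, Temp=0, SeaLevel=6]  = 21.
Change = -3 − 21 = -24.

-24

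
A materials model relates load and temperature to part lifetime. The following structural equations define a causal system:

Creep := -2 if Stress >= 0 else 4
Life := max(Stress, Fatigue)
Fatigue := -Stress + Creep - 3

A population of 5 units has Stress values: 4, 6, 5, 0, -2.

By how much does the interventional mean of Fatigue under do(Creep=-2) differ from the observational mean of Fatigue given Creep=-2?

1.15

Under do(Creep=-2), Creep's equation is replaced by Creep=-2 for every unit. Per-unit Fatigue: -9, -11, -10, -5, -3. Mean = -7.6.
E[Fatigue|Creep=-2] averages over only the 4 units with Creep=-2 (Stress = 4, 6, 5, 0): Fatigue = -9, -11, -10, -5, mean -8.75.
Difference = -7.6 − (-8.75) = 1.15.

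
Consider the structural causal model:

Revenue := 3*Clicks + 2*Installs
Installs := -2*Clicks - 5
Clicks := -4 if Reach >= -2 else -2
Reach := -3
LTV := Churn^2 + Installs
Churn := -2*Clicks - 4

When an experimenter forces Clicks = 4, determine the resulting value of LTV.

Under do(Clicks=4), the mechanism Clicks := -4 if Reach >= -2 else -2 is discarded; Clicks is fixed at 4.
Installs = -2*Clicks - 5  [with Clicks=4]  = -13
Churn = -2*Clicks - 4  [with Clicks=4]  = -12
LTV = Churn^2 + Installs  [with Churn=-12, Installs=-13]  = 131

131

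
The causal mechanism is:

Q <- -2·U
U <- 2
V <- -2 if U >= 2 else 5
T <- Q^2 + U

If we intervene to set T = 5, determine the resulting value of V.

-2

Under do(T=5), the mechanism T <- Q^2 + U is discarded; T is fixed at 5.
Since V is not a descendant of the intervened variable, it is unaffected.
V = -2 if U >= 2 else 5  [with U=2]  = -2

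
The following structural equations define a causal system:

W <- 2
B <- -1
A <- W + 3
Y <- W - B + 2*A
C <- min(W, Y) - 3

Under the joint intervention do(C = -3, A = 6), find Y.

Under do(C = -3, A = 6), each intervened variable's structural equation is replaced by its fixed value.
Y = W - B + 2*A  [with W=2, B=-1, A=6]  = 15

15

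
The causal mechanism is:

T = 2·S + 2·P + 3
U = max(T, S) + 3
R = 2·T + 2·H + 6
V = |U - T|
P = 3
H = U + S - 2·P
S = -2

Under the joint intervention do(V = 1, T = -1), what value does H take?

-6

Under do(V = 1, T = -1), each intervened variable's structural equation is replaced by its fixed value.
U = max(T, S) + 3  [with T=-1, S=-2]  = 2
H = U + S - 2·P  [with U=2, S=-2, P=3]  = -6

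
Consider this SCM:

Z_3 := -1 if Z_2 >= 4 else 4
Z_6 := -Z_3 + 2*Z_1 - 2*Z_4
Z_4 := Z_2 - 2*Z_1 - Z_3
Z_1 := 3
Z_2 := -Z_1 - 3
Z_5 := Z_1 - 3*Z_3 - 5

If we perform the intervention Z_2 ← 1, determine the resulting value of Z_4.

Under do(Z_2=1), the mechanism Z_2 := -Z_1 - 3 is discarded; Z_2 is fixed at 1.
Z_3 = -1 if Z_2 >= 4 else 4  [with Z_2=1]  = 4
Z_4 = Z_2 - 2*Z_1 - Z_3  [with Z_2=1, Z_1=3, Z_3=4]  = -9

-9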